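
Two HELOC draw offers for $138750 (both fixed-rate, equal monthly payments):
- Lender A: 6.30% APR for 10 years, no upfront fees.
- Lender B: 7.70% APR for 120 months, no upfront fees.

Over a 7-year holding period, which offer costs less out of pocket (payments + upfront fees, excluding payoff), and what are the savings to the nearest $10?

Lender A by $8,410

Lender A: monthly rate = 6.3%/12 = 0.0052500; payment = 138,750 × 0.0052500 / (1 − (1+0.0052500)^−120) = $1,561.40.
Lender B: at 7.70% the monthly rate is 0.0064167, so the payment is 138,750 × 0.0064167 / (1 − 1.0064167^−120) = $1,661.51.
Over 84 months: Lender A costs 84 × $1,561.40 = $131,157.60; Lender B costs 84 × $1,661.51 = $139,566.84.
Lender A is cheaper by $139,566.84 − $131,157.60 = $8,409.24.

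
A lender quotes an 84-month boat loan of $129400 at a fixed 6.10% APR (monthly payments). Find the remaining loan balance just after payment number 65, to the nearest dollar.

With monthly rate i = 6.1%/12 = 0.0050833, the balance after k of n payments is P · [(1+i)^n − (1+i)^k] / [(1+i)^n − 1].
(1+0.0050833)^84 = 1.53099580 and (1+0.0050833)^65 = 1.39038362, so the balance is 129,400 × (1.53099580 − 1.39038362) / (1.53099580 − 1) = $34,266.22.

$34,266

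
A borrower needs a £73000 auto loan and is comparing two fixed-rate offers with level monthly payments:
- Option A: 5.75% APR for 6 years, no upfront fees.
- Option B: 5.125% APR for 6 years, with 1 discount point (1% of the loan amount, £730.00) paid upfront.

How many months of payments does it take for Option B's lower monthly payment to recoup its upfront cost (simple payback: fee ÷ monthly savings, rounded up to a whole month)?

35 months

Option A: at 5.75% the monthly rate is 0.0047917, so the payment is 73,000 × 0.0047917 / (1 − 1.0047917^−72) = £1,201.22.
Option B: monthly rate = 5.125%/12 = 0.0042708; payment = 73,000 × 0.0042708 / (1 − (1+0.0042708)^−72) = £1,179.90.
Monthly savings = £1,201.22 − £1,179.90 = £21.32.
Break-even = £730.00 / £21.32 = 34.24 → 35 months.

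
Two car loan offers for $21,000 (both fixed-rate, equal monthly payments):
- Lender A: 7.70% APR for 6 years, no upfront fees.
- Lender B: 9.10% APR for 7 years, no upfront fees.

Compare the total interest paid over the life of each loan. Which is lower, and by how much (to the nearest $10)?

Lender A by $2,180

Lender A: at 7.70% the monthly rate is 0.0064167, so the payment is 21,000 × 0.0064167 / (1 − 1.0064167^−72) = $365.13.
Total interest on Lender A = 72 × $365.13 − $21,000 = $5,289.36.
Lender B: monthly rate = 9.1%/12 = 0.0075833; payment = 21,000 × 0.0075833 / (1 − (1+0.0075833)^−84) = $338.94.
Total interest on Lender B = 84 × $338.94 − $21,000 = $7,470.96.
Lender A is lower by $2,181.60.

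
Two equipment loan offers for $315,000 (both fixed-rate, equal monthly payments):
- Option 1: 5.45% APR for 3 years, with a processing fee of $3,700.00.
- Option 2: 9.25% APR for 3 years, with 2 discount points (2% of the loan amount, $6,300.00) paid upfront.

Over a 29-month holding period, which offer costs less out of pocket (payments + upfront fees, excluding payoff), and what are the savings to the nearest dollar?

Option 1 by $18,521

Option 1: at 5.45% the monthly rate is 0.0045417, so the payment is 315,000 × 0.0045417 / (1 − 1.0045417^−36) = $9,504.61.
Option 2: monthly rate = 9.25%/12 = 0.0077083; payment = 315,000 × 0.0077083 / (1 − (1+0.0077083)^−36) = $10,053.61.
Over 29 months: Option 1 costs 29 × $9,504.61 + $3,700.00 = $279,333.69; Option 2 costs 29 × $10,053.61 + $6,300.00 = $297,854.69.
Option 1 is cheaper by $297,854.69 − $279,333.69 = $18,521.00.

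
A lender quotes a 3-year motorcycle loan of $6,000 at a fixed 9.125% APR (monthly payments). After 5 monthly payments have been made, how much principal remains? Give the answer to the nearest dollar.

With monthly rate i = 9.125%/12 = 0.0076042, the balance after k of n payments is P · [(1+i)^n − (1+i)^k] / [(1+i)^n − 1].
(1+0.0076042)^36 = 1.31352508 and (1+0.0076042)^5 = 1.03860348, so the balance is 6,000 × (1.31352508 − 1.03860348) / (1.31352508 − 1) = $5,261.24.

$5,261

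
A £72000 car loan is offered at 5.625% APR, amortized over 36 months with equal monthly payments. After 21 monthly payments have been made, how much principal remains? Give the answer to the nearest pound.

£31,479

With monthly rate i = 5.625%/12 = 0.0046875, the balance after k of n payments is P · [(1+i)^n − (1+i)^k] / [(1+i)^n − 1].
(1+0.0046875)^36 = 1.18335748 and (1+0.0046875)^21 = 1.10319168, so the balance is 72,000 × (1.18335748 − 1.10319168) / (1.18335748 − 1) = £31,479.15.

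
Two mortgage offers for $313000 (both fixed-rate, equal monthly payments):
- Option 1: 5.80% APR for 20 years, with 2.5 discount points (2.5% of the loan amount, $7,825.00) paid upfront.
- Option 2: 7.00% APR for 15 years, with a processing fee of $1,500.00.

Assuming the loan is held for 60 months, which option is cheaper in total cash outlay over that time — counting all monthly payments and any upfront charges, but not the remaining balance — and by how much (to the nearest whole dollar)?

Option 1: at 5.80% the monthly rate is 0.0048333, so the payment is 313,000 × 0.0048333 / (1 − 1.0048333^−240) = $2,206.47.
Option 2: monthly rate = 7%/12 = 0.0058333; payment = 313,000 × 0.0058333 / (1 − (1+0.0058333)^−180) = $2,813.33.
Over 60 months: Option 1 costs 60 × $2,206.47 + $7,825.00 = $140,213.20; Option 2 costs 60 × $2,813.33 + $1,500.00 = $170,299.80.
Option 1 is cheaper by $170,299.80 − $140,213.20 = $30,086.60.

Option 1 by $30,087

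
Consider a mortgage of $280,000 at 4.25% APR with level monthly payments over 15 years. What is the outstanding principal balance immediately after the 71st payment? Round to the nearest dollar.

With monthly rate i = 4.25%/12 = 0.0035417, the balance after k of n payments is P · [(1+i)^n − (1+i)^k] / [(1+i)^n − 1].
(1+0.0035417)^180 = 1.88961622 and (1+0.0035417)^71 = 1.28532820, so the balance is 280,000 × (1.88961622 − 1.28532820) / (1.88961622 − 1) = $190,195.10.

$190,195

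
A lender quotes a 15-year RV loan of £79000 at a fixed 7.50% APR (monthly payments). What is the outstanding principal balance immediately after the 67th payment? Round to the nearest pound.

With monthly rate i = 7.5%/12 = 0.0062500, the balance after k of n payments is P · [(1+i)^n − (1+i)^k] / [(1+i)^n − 1].
(1+0.0062500)^180 = 3.06945173 and (1+0.0062500)^67 = 1.51808069, so the balance is 79,000 × (3.06945173 − 1.51808069) / (3.06945173 − 1) = £59,222.60.

£59,223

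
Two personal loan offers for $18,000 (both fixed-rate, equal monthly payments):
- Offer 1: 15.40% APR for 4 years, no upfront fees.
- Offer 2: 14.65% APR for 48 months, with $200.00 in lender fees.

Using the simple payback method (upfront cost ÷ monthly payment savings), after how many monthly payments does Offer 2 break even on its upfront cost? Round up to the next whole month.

Offer 1: at 15.40% the monthly rate is 0.0128333, so the payment is 18,000 × 0.0128333 / (1 − 1.0128333^−48) = $504.61.
Offer 2: at 14.65% the monthly rate is 0.0122083, so the payment is 18,000 × 0.0122083 / (1 − 1.0122083^−48) = $497.77.
Monthly savings = $504.61 − $497.77 = $6.84.
Break-even = $200.00 / $6.84 = 29.24 → 30 months.

30 months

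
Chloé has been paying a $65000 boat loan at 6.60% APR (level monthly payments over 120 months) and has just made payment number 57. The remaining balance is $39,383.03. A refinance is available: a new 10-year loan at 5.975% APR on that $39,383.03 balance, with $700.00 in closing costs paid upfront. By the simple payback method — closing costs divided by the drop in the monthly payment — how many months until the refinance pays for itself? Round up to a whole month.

3 months

Current payment = 65,000 × 6.6%/12 / (1 − (1+0.0055000)^−120) = $741.37.
Refinanced payment = 39,383.03 × 0.0049792 / (1 − (1+0.0049792)^−120) = $436.74.
Monthly savings = $741.37 − $436.74 = $304.63.
Break-even = $700.00 / $304.63 = 2.30 → 3 months.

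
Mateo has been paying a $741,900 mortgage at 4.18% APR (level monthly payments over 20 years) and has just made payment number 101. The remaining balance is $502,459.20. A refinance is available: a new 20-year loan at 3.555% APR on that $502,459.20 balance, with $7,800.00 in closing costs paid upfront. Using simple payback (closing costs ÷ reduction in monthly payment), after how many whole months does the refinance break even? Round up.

Current payment = 741,900 × 4.18%/12 / (1 − (1+0.0034833)^−240) = $4,566.45.
Refinanced payment = 502,459.20 × 0.0029625 / (1 − (1+0.0029625)^−240) = $2,928.28.
Monthly savings = $4,566.45 − $2,928.28 = $1,638.17.
Break-even = $7,800.00 / $1,638.17 = 4.76 → 5 months.

5 months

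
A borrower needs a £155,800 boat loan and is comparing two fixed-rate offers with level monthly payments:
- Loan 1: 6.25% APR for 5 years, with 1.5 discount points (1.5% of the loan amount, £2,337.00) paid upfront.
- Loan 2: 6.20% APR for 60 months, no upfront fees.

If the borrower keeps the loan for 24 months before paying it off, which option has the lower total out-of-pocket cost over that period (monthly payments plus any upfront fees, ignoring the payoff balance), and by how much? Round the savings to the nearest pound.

Loan 1: at 6.25% the monthly rate is 0.0052083, so the payment is 155,800 × 0.0052083 / (1 − 1.0052083^−60) = £3,030.19.
Loan 2: at 6.20% the monthly rate is 0.0051667, so the payment is 155,800 × 0.0051667 / (1 − 1.0051667^−60) = £3,026.56.
Over 24 months: Loan 1 costs 24 × £3,030.19 + £2,337.00 = £75,061.56; Loan 2 costs 24 × £3,026.56 = £72,637.44.
Loan 2 is cheaper by £75,061.56 − £72,637.44 = £2,424.12.

Loan 2 by £2,424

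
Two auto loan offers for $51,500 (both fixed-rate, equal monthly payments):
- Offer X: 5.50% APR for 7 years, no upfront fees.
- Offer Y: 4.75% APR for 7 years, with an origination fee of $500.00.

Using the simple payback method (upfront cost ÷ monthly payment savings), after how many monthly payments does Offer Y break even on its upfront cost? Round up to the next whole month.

Offer X: monthly rate = 5.5%/12 = 0.0045833; payment = 51,500 × 0.0045833 / (1 − (1+0.0045833)^−84) = $740.06.
Offer Y: monthly rate = 4.75%/12 = 0.0039583; payment = 51,500 × 0.0039583 / (1 − (1+0.0039583)^−84) = $721.86.
Monthly savings = $740.06 − $721.86 = $18.20.
Break-even = $500.00 / $18.20 = 27.47 → 28 months.

28 months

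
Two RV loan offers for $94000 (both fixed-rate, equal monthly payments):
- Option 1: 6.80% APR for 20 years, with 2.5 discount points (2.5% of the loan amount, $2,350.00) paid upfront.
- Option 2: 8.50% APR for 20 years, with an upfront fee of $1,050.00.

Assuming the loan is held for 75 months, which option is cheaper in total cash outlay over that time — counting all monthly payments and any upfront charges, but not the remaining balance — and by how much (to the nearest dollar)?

Option 1: monthly rate = 6.8%/12 = 0.0056667; payment = 94,000 × 0.0056667 / (1 − (1+0.0056667)^−240) = $717.54.
Option 2: at 8.50% the monthly rate is 0.0070833, so the payment is 94,000 × 0.0070833 / (1 − 1.0070833^−240) = $815.75.
Over 75 months: Option 1 costs 75 × $717.54 + $2,350.00 = $56,165.50; Option 2 costs 75 × $815.75 + $1,050.00 = $62,231.25.
Option 1 is cheaper by $62,231.25 − $56,165.50 = $6,065.75.

Option 1 by $6,066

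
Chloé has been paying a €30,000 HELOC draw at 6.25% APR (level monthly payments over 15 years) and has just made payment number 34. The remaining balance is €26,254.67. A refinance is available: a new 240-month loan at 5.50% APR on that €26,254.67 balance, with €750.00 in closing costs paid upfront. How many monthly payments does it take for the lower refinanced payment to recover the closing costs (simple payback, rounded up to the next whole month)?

Current payment = 30,000 × 6.25%/12 / (1 − (1+0.0052083)^−180) = €257.23.
Refinanced payment = 26,254.67 × 0.0045833 / (1 − (1+0.0045833)^−240) = €180.60.
Monthly savings = €257.23 − €180.60 = €76.63.
Break-even = €750.00 / €76.63 = 9.79 → 10 months.

10 months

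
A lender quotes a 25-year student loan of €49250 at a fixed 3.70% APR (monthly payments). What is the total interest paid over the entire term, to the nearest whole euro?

€26,311

At 3.70% the monthly rate is 0.0030833, so the payment is 49,250 × 0.0030833 / (1 − 1.0030833^−300) = €251.87.
Total paid = 300 × €251.87 = €75,561.00; interest = €75,561.00 − €49,250 = €26,311.00.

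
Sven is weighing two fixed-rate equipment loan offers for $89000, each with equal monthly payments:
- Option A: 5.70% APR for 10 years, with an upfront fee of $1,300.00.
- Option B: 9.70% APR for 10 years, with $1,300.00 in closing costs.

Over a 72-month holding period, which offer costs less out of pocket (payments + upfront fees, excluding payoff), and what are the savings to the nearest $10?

Option A: monthly rate = 5.7%/12 = 0.0047500; payment = 89,000 × 0.0047500 / (1 − (1+0.0047500)^−120) = $974.73.
Option B: monthly rate = 9.7%/12 = 0.0080833; payment = 89,000 × 0.0080833 / (1 − (1+0.0080833)^−120) = $1,161.41.
Over 72 months: Option A costs 72 × $974.73 + $1,300.00 = $71,480.56; Option B costs 72 × $1,161.41 + $1,300.00 = $84,921.52.
Option A is cheaper by $84,921.52 − $71,480.56 = $13,440.96.

Option A by $13,440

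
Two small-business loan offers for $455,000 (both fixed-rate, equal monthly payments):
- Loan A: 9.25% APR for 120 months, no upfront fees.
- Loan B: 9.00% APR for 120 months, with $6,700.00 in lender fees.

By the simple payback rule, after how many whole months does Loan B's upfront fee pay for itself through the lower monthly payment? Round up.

109 months

Loan A: at 9.25% the monthly rate is 0.0077083, so the payment is 455,000 × 0.0077083 / (1 − 1.0077083^−120) = $5,825.49.
Loan B: monthly rate = 9%/12 = 0.0075000; payment = 455,000 × 0.0075000 / (1 − (1+0.0075000)^−120) = $5,763.75.
Monthly savings = $5,825.49 − $5,763.75 = $61.74.
Break-even = $6,700.00 / $61.74 = 108.52 → 109 months.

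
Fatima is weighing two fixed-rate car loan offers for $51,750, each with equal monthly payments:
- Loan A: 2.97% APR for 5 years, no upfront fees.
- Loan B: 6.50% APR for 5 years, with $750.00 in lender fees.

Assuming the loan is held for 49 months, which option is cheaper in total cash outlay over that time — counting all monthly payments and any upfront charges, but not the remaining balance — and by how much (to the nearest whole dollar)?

Loan A: at 2.97% the monthly rate is 0.0024750, so the payment is 51,750 × 0.0024750 / (1 − 1.0024750^−60) = $929.19.
Loan B: at 6.50% the monthly rate is 0.0054167, so the payment is 51,750 × 0.0054167 / (1 − 1.0054167^−60) = $1,012.55.
Over 49 months: Loan A costs 49 × $929.19 = $45,530.31; Loan B costs 49 × $1,012.55 + $750.00 = $50,364.95.
Loan A is cheaper by $50,364.95 − $45,530.31 = $4,834.64.

Loan A by $4,835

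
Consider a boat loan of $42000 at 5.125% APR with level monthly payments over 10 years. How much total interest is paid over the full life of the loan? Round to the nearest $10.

$11,770

Monthly rate = 5.125%/12 = 0.0042708; payment = 42,000 × 0.0042708 / (1 − (1+0.0042708)^−120) = $448.05.
Total paid = 120 × $448.05 = $53,766.00; interest = $53,766.00 − $42,000 = $11,766.00.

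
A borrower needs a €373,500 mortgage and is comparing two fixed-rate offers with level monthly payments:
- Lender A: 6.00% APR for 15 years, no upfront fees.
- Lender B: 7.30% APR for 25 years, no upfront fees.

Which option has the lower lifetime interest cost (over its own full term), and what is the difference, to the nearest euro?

Lender A: monthly rate = 6%/12 = 0.0050000; payment = 373,500 × 0.0050000 / (1 − (1+0.0050000)^−180) = €3,151.81.
Total interest on Lender A = 180 × €3,151.81 − €373,500 = €193,825.80.
Lender B: at 7.30% the monthly rate is 0.0060833, so the payment is 373,500 × 0.0060833 / (1 − 1.0060833^−300) = €2,711.73.
Total interest on Lender B = 300 × €2,711.73 − €373,500 = €440,019.00.
Lender A is lower by €246,193.20.

Lender A by €246,193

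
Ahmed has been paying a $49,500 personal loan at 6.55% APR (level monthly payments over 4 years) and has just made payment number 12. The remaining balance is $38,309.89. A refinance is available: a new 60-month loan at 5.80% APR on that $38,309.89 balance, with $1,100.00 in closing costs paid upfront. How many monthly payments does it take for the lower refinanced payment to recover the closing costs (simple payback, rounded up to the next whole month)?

3 months

Current payment = 49,500 × 6.55%/12 / (1 − (1+0.0054583)^−48) = $1,175.03.
Refinanced payment = 38,309.89 × 0.0048333 / (1 − (1+0.0048333)^−60) = $737.08.
Monthly savings = $1,175.03 − $737.08 = $437.95.
Break-even = $1,100.00 / $437.95 = 2.51 → 3 months.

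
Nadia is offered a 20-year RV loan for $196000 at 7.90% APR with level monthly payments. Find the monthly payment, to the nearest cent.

$1,627.25

Monthly rate = 7.9%/12 = 0.0065833; payment = 196,000 × 0.0065833 / (1 − (1+0.0065833)^−240) = $1,627.25.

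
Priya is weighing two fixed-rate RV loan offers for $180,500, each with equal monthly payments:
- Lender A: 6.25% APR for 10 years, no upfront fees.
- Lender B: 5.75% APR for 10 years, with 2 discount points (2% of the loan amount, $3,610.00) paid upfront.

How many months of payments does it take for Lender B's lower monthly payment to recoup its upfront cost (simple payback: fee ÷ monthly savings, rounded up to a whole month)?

Lender A: monthly rate = 6.25%/12 = 0.0052083; payment = 180,500 × 0.0052083 / (1 − (1+0.0052083)^−120) = $2,026.66.
Lender B: at 5.75% the monthly rate is 0.0047917, so the payment is 180,500 × 0.0047917 / (1 − 1.0047917^−120) = $1,981.33.
Monthly savings = $2,026.66 − $1,981.33 = $45.33.
Break-even = $3,610.00 / $45.33 = 79.64 → 80 months.

80 months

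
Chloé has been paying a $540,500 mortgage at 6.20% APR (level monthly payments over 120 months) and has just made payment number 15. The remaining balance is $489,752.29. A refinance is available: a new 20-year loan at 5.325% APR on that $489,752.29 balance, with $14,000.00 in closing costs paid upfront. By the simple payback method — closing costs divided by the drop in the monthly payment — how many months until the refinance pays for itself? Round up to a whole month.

Current payment = 540,500 × 6.2%/12 / (1 − (1+0.0051667)^−120) = $6,055.09.
Refinanced payment = 489,752.29 × 0.0044375 / (1 − (1+0.0044375)^−240) = $3,320.72.
Monthly savings = $6,055.09 − $3,320.72 = $2,734.37.
Break-even = $14,000.00 / $2,734.37 = 5.12 → 6 months.

6 months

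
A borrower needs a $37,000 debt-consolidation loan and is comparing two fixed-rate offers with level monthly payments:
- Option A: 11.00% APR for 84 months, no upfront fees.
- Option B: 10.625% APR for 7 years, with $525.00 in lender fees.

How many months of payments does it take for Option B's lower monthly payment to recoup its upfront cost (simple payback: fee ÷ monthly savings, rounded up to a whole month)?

73 months

Option A: monthly rate = 11%/12 = 0.0091667; payment = 37,000 × 0.0091667 / (1 − (1+0.0091667)^−84) = $633.53.
Option B: at 10.625% the monthly rate is 0.0088542, so the payment is 37,000 × 0.0088542 / (1 − 1.0088542^−84) = $626.26.
Monthly savings = $633.53 − $626.26 = $7.27.
Break-even = $525.00 / $7.27 = 72.21 → 73 months.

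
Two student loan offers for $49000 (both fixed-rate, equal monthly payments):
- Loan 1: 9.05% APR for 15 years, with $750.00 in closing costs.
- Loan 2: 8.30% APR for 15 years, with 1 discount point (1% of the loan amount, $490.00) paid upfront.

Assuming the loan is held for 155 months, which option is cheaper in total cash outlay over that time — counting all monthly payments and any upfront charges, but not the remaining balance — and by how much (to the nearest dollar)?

Loan 2 by $3,616

Loan 1: at 9.05% the monthly rate is 0.0075417, so the payment is 49,000 × 0.0075417 / (1 − 1.0075417^−180) = $498.45.
Loan 2: monthly rate = 8.3%/12 = 0.0069167; payment = 49,000 × 0.0069167 / (1 − (1+0.0069167)^−180) = $476.80.
Over 155 months: Loan 1 costs 155 × $498.45 + $750.00 = $78,009.75; Loan 2 costs 155 × $476.80 + $490.00 = $74,394.00.
Loan 2 is cheaper by $78,009.75 − $74,394.00 = $3,615.75.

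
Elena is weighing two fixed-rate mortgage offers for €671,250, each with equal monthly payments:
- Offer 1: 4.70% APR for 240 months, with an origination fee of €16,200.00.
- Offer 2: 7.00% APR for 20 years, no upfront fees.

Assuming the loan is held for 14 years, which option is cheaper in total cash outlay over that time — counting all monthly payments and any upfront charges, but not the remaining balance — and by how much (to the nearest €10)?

Offer 1: at 4.70% the monthly rate is 0.0039167, so the payment is 671,250 × 0.0039167 / (1 − 1.0039167^−240) = €4,319.47.
Offer 2: at 7.00% the monthly rate is 0.0058333, so the payment is 671,250 × 0.0058333 / (1 − 1.0058333^−240) = €5,204.19.
Over 168 months: Offer 1 costs 168 × €4,319.47 + €16,200.00 = €741,870.96; Offer 2 costs 168 × €5,204.19 = €874,303.92.
Offer 1 is cheaper by €874,303.92 − €741,870.96 = €132,432.96.

Offer 1 by €132,430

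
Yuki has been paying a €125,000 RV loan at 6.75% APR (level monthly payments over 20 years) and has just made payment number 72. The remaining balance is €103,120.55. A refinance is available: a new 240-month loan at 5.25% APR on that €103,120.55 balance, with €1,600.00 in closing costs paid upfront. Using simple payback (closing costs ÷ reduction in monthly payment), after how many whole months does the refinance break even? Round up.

Current payment = 125,000 × 6.75%/12 / (1 − (1+0.0056250)^−240) = €950.46.
Refinanced payment = 103,120.55 × 0.0043750 / (1 − (1+0.0043750)^−240) = €694.87.
Monthly savings = €950.46 − €694.87 = €255.59.
Break-even = €1,600.00 / €255.59 = 6.26 → 7 months.

7 months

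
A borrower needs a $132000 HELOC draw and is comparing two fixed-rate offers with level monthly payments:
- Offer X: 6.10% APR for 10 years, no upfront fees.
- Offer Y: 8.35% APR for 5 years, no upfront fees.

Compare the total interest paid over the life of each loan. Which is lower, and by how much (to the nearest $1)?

Offer X: at 6.10% the monthly rate is 0.0050833, so the payment is 132,000 × 0.0050833 / (1 − 1.0050833^−120) = $1,472.11.
Total interest on Offer X = 120 × $1,472.11 − $132,000 = $44,653.20.
Offer Y: monthly rate = 8.35%/12 = 0.0069583; payment = 132,000 × 0.0069583 / (1 − (1+0.0069583)^−60) = $2,698.65.
Total interest on Offer Y = 60 × $2,698.65 − $132,000 = $29,919.00.
Offer Y is lower by $14,734.20.

Offer Y by $14,734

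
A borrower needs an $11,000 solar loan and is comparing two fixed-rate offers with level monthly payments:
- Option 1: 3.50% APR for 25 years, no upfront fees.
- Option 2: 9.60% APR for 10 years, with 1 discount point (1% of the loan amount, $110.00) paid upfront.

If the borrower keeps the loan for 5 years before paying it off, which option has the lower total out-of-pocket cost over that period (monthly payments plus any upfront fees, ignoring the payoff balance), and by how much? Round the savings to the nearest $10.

Option 1: monthly rate = 3.5%/12 = 0.0029167; payment = 11,000 × 0.0029167 / (1 − (1+0.0029167)^−300) = $55.07.
Option 2: monthly rate = 9.6%/12 = 0.0080000; payment = 11,000 × 0.0080000 / (1 − (1+0.0080000)^−120) = $142.94.
Over 60 months: Option 1 costs 60 × $55.07 = $3,304.20; Option 2 costs 60 × $142.94 + $110.00 = $8,686.40.
Option 1 is cheaper by $8,686.40 − $3,304.20 = $5,382.20.

Option 1 by $5,380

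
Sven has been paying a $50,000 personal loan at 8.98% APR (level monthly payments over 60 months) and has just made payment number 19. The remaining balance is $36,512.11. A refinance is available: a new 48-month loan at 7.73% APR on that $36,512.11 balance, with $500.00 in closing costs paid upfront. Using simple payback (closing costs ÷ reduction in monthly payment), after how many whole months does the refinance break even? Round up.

4 months

Current payment = 50,000 × 8.98%/12 / (1 − (1+0.0074833)^−60) = $1,037.43.
Refinanced payment = 36,512.11 × 0.0064417 / (1 − (1+0.0064417)^−48) = $886.75.
Monthly savings = $1,037.43 − $886.75 = $150.68.
Break-even = $500.00 / $150.68 = 3.32 → 4 months.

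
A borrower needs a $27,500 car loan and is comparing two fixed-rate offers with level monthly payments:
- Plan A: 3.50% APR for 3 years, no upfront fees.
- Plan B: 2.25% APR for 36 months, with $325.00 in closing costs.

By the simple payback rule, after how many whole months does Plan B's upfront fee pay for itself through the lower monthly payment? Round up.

Plan A: at 3.50% the monthly rate is 0.0029167, so the payment is 27,500 × 0.0029167 / (1 − 1.0029167^−36) = $805.81.
Plan B: at 2.25% the monthly rate is 0.0018750, so the payment is 27,500 × 0.0018750 / (1 − 1.0018750^−36) = $790.68.
Monthly savings = $805.81 − $790.68 = $15.13.
Break-even = $325.00 / $15.13 = 21.48 → 22 months.

22 months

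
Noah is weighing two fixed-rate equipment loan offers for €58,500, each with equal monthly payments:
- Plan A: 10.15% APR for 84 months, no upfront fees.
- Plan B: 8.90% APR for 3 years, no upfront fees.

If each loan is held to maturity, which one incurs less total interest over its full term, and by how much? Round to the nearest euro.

Plan A: monthly rate = 10.15%/12 = 0.0084583; payment = 58,500 × 0.0084583 / (1 − (1+0.0084583)^−84) = €975.71.
Total interest on Plan A = 84 × €975.71 − €58,500 = €23,459.64.
Plan B: monthly rate = 8.9%/12 = 0.0074167; payment = 58,500 × 0.0074167 / (1 − (1+0.0074167)^−36) = €1,857.56.
Total interest on Plan B = 36 × €1,857.56 − €58,500 = €8,372.16.
Plan B is lower by €15,087.48.

Plan B by €15,087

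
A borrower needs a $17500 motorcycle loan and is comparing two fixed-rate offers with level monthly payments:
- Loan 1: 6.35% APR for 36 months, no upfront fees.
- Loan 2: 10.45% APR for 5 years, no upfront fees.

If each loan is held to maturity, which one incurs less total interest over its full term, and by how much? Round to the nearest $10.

Loan 1 by $3,280

Loan 1: at 6.35% the monthly rate is 0.0052917, so the payment is 17,500 × 0.0052917 / (1 − 1.0052917^−36) = $535.16.
Total interest on Loan 1 = 36 × $535.16 − $17,500 = $1,765.76.
Loan 2: at 10.45% the monthly rate is 0.0087083, so the payment is 17,500 × 0.0087083 / (1 − 1.0087083^−60) = $375.71.
Total interest on Loan 2 = 60 × $375.71 − $17,500 = $5,042.60.
Loan 1 is lower by $3,276.84.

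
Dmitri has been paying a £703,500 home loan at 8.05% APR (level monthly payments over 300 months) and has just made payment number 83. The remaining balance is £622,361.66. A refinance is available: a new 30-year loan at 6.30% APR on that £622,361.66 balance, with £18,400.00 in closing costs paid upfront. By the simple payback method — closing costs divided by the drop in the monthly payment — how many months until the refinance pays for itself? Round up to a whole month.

Current payment = 703,500 × 8.05%/12 / (1 − (1+0.0067083)^−300) = £5,453.05.
Refinanced payment = 622,361.66 × 0.0052500 / (1 − (1+0.0052500)^−360) = £3,852.25.
Monthly savings = £5,453.05 − £3,852.25 = £1,600.80.
Break-even = £18,400.00 / £1,600.80 = 11.49 → 12 months.

12 months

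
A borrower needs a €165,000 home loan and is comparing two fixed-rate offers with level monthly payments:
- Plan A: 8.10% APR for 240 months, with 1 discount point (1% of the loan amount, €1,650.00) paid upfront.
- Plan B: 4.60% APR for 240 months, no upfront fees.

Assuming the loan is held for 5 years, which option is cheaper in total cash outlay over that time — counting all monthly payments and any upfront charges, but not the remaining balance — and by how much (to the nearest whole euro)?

Plan A: at 8.10% the monthly rate is 0.0067500, so the payment is 165,000 × 0.0067500 / (1 − 1.0067500^−240) = €1,390.41.
Plan B: at 4.60% the monthly rate is 0.0038333, so the payment is 165,000 × 0.0038333 / (1 − 1.0038333^−240) = €1,052.80.
Over 60 months: Plan A costs 60 × €1,390.41 + €1,650.00 = €85,074.60; Plan B costs 60 × €1,052.80 = €63,168.00.
Plan B is cheaper by €85,074.60 − €63,168.00 = €21,906.60.

Plan B by €21,907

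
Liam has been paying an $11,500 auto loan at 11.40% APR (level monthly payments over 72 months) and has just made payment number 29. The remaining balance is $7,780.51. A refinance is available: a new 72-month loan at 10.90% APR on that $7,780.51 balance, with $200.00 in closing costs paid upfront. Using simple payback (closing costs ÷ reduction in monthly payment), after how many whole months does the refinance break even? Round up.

Current payment = 11,500 × 11.4%/12 / (1 − (1+0.0095000)^−72) = $221.26.
Refinanced payment = 7,780.51 × 0.0090833 / (1 − (1+0.0090833)^−72) = $147.70.
Monthly savings = $221.26 − $147.70 = $73.56.
Break-even = $200.00 / $73.56 = 2.72 → 3 months.

3 months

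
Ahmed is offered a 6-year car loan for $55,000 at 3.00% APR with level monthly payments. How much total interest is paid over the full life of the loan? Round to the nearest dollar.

$5,167

Monthly rate = 3%/12 = 0.0025000; payment = 55,000 × 0.0025000 / (1 − (1+0.0025000)^−72) = $835.65.
Total paid = 72 × $835.65 = $60,166.80; interest = $60,166.80 − $55,000 = $5,166.80.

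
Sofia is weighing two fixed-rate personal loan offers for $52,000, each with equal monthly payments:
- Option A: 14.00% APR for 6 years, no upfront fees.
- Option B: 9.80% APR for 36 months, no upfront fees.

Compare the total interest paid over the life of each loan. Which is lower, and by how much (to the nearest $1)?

Option B by $16,919

Option A: monthly rate = 14%/12 = 0.0116667; payment = 52,000 × 0.0116667 / (1 − (1+0.0116667)^−72) = $1,071.50.
Total interest on Option A = 72 × $1,071.50 − $52,000 = $25,148.00.
Option B: monthly rate = 9.8%/12 = 0.0081667; payment = 52,000 × 0.0081667 / (1 − (1+0.0081667)^−36) = $1,673.02.
Total interest on Option B = 36 × $1,673.02 − $52,000 = $8,228.72.
Option B is lower by $16,919.28.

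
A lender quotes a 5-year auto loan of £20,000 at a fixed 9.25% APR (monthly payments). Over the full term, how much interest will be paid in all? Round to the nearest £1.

£5,056

At 9.25% the monthly rate is 0.0077083, so the payment is 20,000 × 0.0077083 / (1 − 1.0077083^−60) = £417.60.
Total paid = 60 × £417.60 = £25,056.00; interest = £25,056.00 − £20,000 = £5,056.00.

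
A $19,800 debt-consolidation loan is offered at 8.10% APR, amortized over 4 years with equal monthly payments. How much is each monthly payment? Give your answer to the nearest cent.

$484.31

Monthly rate = 8.1%/12 = 0.0067500; payment = 19,800 × 0.0067500 / (1 − (1+0.0067500)^−48) = $484.31.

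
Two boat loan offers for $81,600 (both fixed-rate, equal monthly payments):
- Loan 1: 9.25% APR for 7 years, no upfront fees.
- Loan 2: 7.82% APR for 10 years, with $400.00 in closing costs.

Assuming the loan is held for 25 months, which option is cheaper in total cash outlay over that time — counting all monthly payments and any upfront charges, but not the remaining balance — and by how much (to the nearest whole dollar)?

Loan 2 by $8,124

Loan 1: at 9.25% the monthly rate is 0.0077083, so the payment is 81,600 × 0.0077083 / (1 − 1.0077083^−84) = $1,323.25.
Loan 2: at 7.82% the monthly rate is 0.0065167, so the payment is 81,600 × 0.0065167 / (1 − 1.0065167^−120) = $982.29.
Over 25 months: Loan 1 costs 25 × $1,323.25 = $33,081.25; Loan 2 costs 25 × $982.29 + $400.00 = $24,957.25.
Loan 2 is cheaper by $33,081.25 − $24,957.25 = $8,124.00.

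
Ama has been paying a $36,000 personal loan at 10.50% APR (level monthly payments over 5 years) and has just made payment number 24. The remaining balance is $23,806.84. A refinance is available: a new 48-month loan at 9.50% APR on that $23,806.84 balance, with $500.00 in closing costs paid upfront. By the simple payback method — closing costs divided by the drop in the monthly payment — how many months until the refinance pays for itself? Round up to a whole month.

Current payment = 36,000 × 10.5%/12 / (1 − (1+0.0087500)^−60) = $773.78.
Refinanced payment = 23,806.84 × 0.0079167 / (1 − (1+0.0079167)^−48) = $598.10.
Monthly savings = $773.78 − $598.10 = $175.68.
Break-even = $500.00 / $175.68 = 2.85 → 3 months.

3 months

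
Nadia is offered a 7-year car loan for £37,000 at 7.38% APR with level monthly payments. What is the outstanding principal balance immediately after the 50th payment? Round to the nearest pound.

With monthly rate i = 7.38%/12 = 0.0061500, the balance after k of n payments is P · [(1+i)^n − (1+i)^k] / [(1+i)^n − 1].
(1+0.0061500)^84 = 1.67366852 and (1+0.0061500)^50 = 1.35874068, so the balance is 37,000 × (1.67366852 − 1.35874068) / (1.67366852 − 1) = £17,296.83.

£17,297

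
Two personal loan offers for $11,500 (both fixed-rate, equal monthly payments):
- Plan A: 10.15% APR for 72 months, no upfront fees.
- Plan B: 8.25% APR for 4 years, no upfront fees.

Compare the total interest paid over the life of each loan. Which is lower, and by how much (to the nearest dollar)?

Plan B by $1,861

Plan A: at 10.15% the monthly rate is 0.0084583, so the payment is 11,500 × 0.0084583 / (1 − 1.0084583^−72) = $213.92.
Total interest on Plan A = 72 × $213.92 − $11,500 = $3,902.24.
Plan B: at 8.25% the monthly rate is 0.0068750, so the payment is 11,500 × 0.0068750 / (1 − 1.0068750^−48) = $282.10.
Total interest on Plan B = 48 × $282.10 − $11,500 = $2,040.80.
Plan B is lower by $1,861.44.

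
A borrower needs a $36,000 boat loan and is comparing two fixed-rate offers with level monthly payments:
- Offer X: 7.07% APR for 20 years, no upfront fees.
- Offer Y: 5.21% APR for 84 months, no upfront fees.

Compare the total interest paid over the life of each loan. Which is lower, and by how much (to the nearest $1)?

Offer X: monthly rate = 7.07%/12 = 0.0058917; payment = 36,000 × 0.0058917 / (1 − (1+0.0058917)^−240) = $280.62.
Total interest on Offer X = 240 × $280.62 − $36,000 = $31,348.80.
Offer Y: monthly rate = 5.21%/12 = 0.0043417; payment = 36,000 × 0.0043417 / (1 − (1+0.0043417)^−84) = $512.38.
Total interest on Offer Y = 84 × $512.38 − $36,000 = $7,039.92.
Offer Y is lower by $24,308.88.

Offer Y by $24,309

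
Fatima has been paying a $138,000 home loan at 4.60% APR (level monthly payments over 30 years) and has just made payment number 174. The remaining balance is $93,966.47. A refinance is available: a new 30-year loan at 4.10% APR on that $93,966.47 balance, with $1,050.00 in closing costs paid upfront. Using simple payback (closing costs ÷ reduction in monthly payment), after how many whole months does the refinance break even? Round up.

Current payment = 138,000 × 4.6%/12 / (1 − (1+0.0038333)^−360) = $707.45.
Refinanced payment = 93,966.47 × 0.0034167 / (1 − (1+0.0034167)^−360) = $454.04.
Monthly savings = $707.45 − $454.04 = $253.41.
Break-even = $1,050.00 / $253.41 = 4.14 → 5 months.

5 months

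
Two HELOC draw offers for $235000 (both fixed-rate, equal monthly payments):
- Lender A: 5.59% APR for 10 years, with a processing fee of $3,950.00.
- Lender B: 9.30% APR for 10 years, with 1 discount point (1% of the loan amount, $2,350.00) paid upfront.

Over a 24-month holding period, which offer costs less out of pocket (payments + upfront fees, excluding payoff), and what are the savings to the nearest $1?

Lender A by $9,303

Lender A: monthly rate = 5.59%/12 = 0.0046583; payment = 235,000 × 0.0046583 / (1 − (1+0.0046583)^−120) = $2,560.86.
Lender B: monthly rate = 9.3%/12 = 0.0077500; payment = 235,000 × 0.0077500 / (1 − (1+0.0077500)^−120) = $3,015.17.
Over 24 months: Lender A costs 24 × $2,560.86 + $3,950.00 = $65,410.64; Lender B costs 24 × $3,015.17 + $2,350.00 = $74,714.08.
Lender A is cheaper by $74,714.08 − $65,410.64 = $9,303.44.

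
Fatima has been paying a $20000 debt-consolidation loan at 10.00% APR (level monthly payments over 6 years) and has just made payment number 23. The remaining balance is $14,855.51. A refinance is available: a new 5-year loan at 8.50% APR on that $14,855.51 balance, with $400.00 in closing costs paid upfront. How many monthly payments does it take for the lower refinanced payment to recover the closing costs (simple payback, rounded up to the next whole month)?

Current payment = 20,000 × 10%/12 / (1 − (1+0.0083333)^−72) = $370.52.
Refinanced payment = 14,855.51 × 0.0070833 / (1 − (1+0.0070833)^−60) = $304.78.
Monthly savings = $370.52 − $304.78 = $65.74.
Break-even = $400.00 / $65.74 = 6.08 → 7 months.

7 months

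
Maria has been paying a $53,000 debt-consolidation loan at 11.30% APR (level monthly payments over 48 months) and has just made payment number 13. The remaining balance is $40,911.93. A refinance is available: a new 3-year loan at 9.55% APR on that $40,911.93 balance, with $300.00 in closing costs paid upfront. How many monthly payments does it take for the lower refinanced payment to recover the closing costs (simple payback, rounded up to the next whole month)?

5 months

Current payment = 53,000 × 11.3%/12 / (1 − (1+0.0094167)^−48) = $1,377.55.
Refinanced payment = 40,911.93 × 0.0079583 / (1 − (1+0.0079583)^−36) = $1,311.49.
Monthly savings = $1,377.55 − $1,311.49 = $66.06.
Break-even = $300.00 / $66.06 = 4.54 → 5 months.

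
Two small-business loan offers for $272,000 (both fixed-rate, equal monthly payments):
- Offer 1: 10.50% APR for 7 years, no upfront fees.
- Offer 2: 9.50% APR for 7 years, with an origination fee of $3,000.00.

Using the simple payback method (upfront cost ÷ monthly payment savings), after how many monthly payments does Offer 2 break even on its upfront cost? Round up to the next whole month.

22 months

Offer 1: at 10.50% the monthly rate is 0.0087500, so the payment is 272,000 × 0.0087500 / (1 − 1.0087500^−84) = $4,586.10.
Offer 2: at 9.50% the monthly rate is 0.0079167, so the payment is 272,000 × 0.0079167 / (1 − 1.0079167^−84) = $4,445.56.
Monthly savings = $4,586.10 − $4,445.56 = $140.54.
Break-even = $3,000.00 / $140.54 = 21.35 → 22 months.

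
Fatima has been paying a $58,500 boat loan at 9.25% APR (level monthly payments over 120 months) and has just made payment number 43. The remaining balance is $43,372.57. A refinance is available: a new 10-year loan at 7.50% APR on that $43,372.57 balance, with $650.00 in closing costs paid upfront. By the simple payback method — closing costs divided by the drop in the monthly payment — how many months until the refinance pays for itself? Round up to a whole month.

Current payment = 58,500 × 9.25%/12 / (1 − (1+0.0077083)^−120) = $748.99.
Refinanced payment = 43,372.57 × 0.0062500 / (1 − (1+0.0062500)^−120) = $514.84.
Monthly savings = $748.99 − $514.84 = $234.15.
Break-even = $650.00 / $234.15 = 2.78 → 3 months.

3 months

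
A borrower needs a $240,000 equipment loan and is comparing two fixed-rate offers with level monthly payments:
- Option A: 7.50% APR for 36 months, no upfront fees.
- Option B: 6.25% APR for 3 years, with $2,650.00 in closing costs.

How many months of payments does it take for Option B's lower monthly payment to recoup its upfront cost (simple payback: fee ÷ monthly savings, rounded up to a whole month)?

20 months

Option A: monthly rate = 7.5%/12 = 0.0062500; payment = 240,000 × 0.0062500 / (1 − (1+0.0062500)^−36) = $7,465.49.
Option B: at 6.25% the monthly rate is 0.0052083, so the payment is 240,000 × 0.0052083 / (1 − 1.0052083^−36) = $7,328.48.
Monthly savings = $7,465.49 − $7,328.48 = $137.01.
Break-even = $2,650.00 / $137.01 = 19.34 → 20 months.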